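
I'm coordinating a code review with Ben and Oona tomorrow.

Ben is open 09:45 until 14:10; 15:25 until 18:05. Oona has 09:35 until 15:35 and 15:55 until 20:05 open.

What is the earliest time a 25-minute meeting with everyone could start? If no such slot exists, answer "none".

09:45

Ben ∩ Oona: 09:45-14:10, 15:25-15:35, 15:55-18:05.
The first common window of at least 25 minutes is 09:45-14:10, so the earliest start is 09:45.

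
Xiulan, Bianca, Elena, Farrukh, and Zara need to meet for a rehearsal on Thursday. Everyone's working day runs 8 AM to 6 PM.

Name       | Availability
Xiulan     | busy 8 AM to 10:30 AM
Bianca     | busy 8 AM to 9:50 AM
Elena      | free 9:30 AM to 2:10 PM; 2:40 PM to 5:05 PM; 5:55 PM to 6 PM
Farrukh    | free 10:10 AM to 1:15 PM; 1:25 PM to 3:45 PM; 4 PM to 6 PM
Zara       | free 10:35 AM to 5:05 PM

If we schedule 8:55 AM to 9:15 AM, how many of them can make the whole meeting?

Xiulan free: 10:30-18:00 (invert busy blocks within the working day).
Bianca free: 09:50-18:00 (invert busy blocks within the working day).
Elena free: 09:30-14:10, 14:40-17:05, 17:55-18:00.
Farrukh free: 10:10-13:15, 13:25-15:45, 16:00-18:00.
Zara free: 10:35-17:05.
nobody can make the full 08:55-09:15 slot — that's 0.

0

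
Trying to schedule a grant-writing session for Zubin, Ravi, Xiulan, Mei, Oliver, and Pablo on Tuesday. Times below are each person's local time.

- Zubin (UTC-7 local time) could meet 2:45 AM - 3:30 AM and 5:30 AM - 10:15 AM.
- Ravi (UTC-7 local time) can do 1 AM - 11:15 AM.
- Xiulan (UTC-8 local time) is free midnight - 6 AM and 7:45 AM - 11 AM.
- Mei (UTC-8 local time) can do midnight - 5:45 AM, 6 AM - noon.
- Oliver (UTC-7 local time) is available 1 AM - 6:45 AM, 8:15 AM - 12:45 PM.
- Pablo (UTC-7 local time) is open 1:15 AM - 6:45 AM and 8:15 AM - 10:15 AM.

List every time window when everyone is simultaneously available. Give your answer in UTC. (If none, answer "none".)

Zubin in UTC: 09:45-10:30, 12:30-17:15 (add 7h to convert from UTC-7).
Ravi in UTC: 08:00-18:15 (add 7h to convert from UTC-7).
Xiulan in UTC: 08:00-14:00, 15:45-19:00 (add 8h to convert from UTC-8).
Mei in UTC: 08:00-13:45, 14:00-20:00 (add 8h to convert from UTC-8).
Oliver in UTC: 08:00-13:45, 15:15-19:45 (add 7h to convert from UTC-7).
Pablo in UTC: 08:15-13:45, 15:15-17:15 (add 7h to convert from UTC-7).
Zubin ∩ Ravi: 09:45-10:30, 12:30-17:15.
Zubin ∩ Ravi ∩ Xiulan: 09:45-10:30, 12:30-14:00, 15:45-17:15.
Zubin ∩ Ravi ∩ Xiulan ∩ Mei: 09:45-10:30, 12:30-13:45, 15:45-17:15.
Zubin ∩ Ravi ∩ Xiulan ∩ Mei ∩ Oliver: 09:45-10:30, 12:30-13:45, 15:45-17:15.
Zubin ∩ Ravi ∩ Xiulan ∩ Mei ∩ Oliver ∩ Pablo: 09:45-10:30, 12:30-13:45, 15:45-17:15.
Those are the intersection windows.

09:45-10:30, 12:30-13:45, 15:45-17:15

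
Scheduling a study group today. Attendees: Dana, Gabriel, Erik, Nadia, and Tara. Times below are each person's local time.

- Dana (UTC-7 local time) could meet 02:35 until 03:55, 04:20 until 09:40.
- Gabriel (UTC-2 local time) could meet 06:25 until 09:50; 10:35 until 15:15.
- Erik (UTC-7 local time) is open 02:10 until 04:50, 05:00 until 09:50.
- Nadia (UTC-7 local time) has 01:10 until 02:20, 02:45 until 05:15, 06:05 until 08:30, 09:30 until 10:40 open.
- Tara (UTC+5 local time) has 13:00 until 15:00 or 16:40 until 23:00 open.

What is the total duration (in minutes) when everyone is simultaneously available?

180

Dana in UTC: 09:35-10:55, 11:20-16:40 (add 7h to convert from UTC-7).
Gabriel in UTC: 08:25-11:50, 12:35-17:15 (add 2h to convert from UTC-2).
Erik in UTC: 09:10-11:50, 12:00-16:50 (add 7h to convert from UTC-7).
Nadia in UTC: 08:10-09:20, 09:45-12:15, 13:05-15:30, 16:30-17:40 (add 7h to convert from UTC-7).
Tara in UTC: 08:00-10:00, 11:40-18:00 (subtract 5h to convert from UTC+5).
Dana ∩ Gabriel: 09:35-10:55, 11:20-11:50, 12:35-16:40.
Dana ∩ Gabriel ∩ Erik: 09:35-10:55, 11:20-11:50, 12:35-16:40.
Dana ∩ Gabriel ∩ Erik ∩ Nadia: 09:45-10:55, 11:20-11:50, 13:05-15:30, 16:30-16:40.
Dana ∩ Gabriel ∩ Erik ∩ Nadia ∩ Tara: 09:45-10:00, 11:40-11:50, 13:05-15:30, 16:30-16:40.
So the common availability across everyone is 09:45-10:00, 11:40-11:50, 13:05-15:30, 16:30-16:40.
Summing the common windows: 15 + 10 + 145 + 10 = 180 minutes.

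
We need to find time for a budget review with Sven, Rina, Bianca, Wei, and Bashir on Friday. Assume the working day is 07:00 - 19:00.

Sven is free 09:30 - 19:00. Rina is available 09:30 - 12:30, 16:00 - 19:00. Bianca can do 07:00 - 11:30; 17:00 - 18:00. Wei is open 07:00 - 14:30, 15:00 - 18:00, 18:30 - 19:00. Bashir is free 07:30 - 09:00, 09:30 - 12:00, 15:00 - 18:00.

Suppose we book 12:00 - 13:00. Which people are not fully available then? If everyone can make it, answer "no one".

Sven: free for 12:00-13:00. Rina: not fully free for 12:00-13:00. Bianca: not fully free for 12:00-13:00. Wei: free for 12:00-13:00. Bashir: not fully free for 12:00-13:00.

Bashir, Bianca, Rina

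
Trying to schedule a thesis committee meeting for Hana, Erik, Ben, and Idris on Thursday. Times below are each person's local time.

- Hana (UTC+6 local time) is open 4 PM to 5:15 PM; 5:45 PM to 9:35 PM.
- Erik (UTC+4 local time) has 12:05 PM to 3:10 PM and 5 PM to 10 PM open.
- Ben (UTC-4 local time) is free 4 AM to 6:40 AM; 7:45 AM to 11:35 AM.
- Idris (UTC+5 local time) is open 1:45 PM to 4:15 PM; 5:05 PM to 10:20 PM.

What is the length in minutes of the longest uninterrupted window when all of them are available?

155

Hana in UTC: 10:00-11:15, 11:45-15:35 (subtract 6h to convert from UTC+6).
Erik in UTC: 08:05-11:10, 13:00-18:00 (subtract 4h to convert from UTC+4).
Ben in UTC: 08:00-10:40, 11:45-15:35 (add 4h to convert from UTC-4).
Idris in UTC: 08:45-11:15, 12:05-17:20 (subtract 5h to convert from UTC+5).
Hana ∩ Erik: 10:00-11:10, 13:00-15:35.
Hana ∩ Erik ∩ Ben: 10:00-10:40, 13:00-15:35.
Hana ∩ Erik ∩ Ben ∩ Idris: 10:00-10:40, 13:00-15:35.
The longest is 13:00-15:35 at 155 minutes.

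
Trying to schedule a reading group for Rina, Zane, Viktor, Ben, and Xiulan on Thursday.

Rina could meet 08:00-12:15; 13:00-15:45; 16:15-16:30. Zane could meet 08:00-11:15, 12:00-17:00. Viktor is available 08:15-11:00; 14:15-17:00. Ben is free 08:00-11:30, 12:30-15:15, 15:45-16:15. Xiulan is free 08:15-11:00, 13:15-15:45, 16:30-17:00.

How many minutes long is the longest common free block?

165

Rina ∩ Zane: 08:00-11:15, 12:00-12:15, 13:00-15:45, 16:15-16:30.
Rina ∩ Zane ∩ Viktor: 08:15-11:00, 14:15-15:45, 16:15-16:30.
Rina ∩ Zane ∩ Viktor ∩ Ben: 08:15-11:00, 14:15-15:15.
Rina ∩ Zane ∩ Viktor ∩ Ben ∩ Xiulan: 08:15-11:00, 14:15-15:15.
Those are the intersection windows.
The longest is 08:15-11:00 at 165 minutes.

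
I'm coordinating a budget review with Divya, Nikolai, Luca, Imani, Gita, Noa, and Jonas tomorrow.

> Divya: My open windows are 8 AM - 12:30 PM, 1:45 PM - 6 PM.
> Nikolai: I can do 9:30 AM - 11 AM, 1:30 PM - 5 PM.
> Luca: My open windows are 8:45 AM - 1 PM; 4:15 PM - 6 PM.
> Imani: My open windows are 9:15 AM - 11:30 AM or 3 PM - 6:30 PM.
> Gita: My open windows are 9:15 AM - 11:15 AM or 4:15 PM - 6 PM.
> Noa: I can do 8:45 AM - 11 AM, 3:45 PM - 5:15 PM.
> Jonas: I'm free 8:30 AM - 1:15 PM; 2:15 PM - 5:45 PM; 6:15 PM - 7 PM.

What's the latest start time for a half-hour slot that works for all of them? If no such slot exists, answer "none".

Divya ∩ Nikolai: 09:30-11:00, 13:45-17:00.
Divya ∩ Nikolai ∩ Luca: 09:30-11:00, 16:15-17:00.
Divya ∩ Nikolai ∩ Luca ∩ Imani: 09:30-11:00, 16:15-17:00.
Divya ∩ Nikolai ∩ Luca ∩ Imani ∩ Gita: 09:30-11:00, 16:15-17:00.
Divya ∩ Nikolai ∩ Luca ∩ Imani ∩ Gita ∩ Noa: 09:30-11:00, 16:15-17:00.
Divya ∩ Nikolai ∩ Luca ∩ Imani ∩ Gita ∩ Noa ∩ Jonas: 09:30-11:00, 16:15-17:00.
The last common window of at least 30 minutes is 16:15-17:00; a 30-minute meeting can start as late as 16:30 and still end by 17:00.

16:30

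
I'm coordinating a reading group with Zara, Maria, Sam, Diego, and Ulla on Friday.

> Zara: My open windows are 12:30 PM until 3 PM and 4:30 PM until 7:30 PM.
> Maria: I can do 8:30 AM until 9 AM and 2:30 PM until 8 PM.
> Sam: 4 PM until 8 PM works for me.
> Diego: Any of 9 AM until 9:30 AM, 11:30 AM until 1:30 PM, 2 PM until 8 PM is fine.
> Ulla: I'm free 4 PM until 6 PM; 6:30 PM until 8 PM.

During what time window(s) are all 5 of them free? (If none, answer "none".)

16:30-18:00, 18:30-19:30

Zara ∩ Maria: 14:30-15:00, 16:30-19:30.
Zara ∩ Maria ∩ Sam: 16:30-19:30.
Zara ∩ Maria ∩ Sam ∩ Diego: 16:30-19:30.
Zara ∩ Maria ∩ Sam ∩ Diego ∩ Ulla: 16:30-18:00, 18:30-19:30.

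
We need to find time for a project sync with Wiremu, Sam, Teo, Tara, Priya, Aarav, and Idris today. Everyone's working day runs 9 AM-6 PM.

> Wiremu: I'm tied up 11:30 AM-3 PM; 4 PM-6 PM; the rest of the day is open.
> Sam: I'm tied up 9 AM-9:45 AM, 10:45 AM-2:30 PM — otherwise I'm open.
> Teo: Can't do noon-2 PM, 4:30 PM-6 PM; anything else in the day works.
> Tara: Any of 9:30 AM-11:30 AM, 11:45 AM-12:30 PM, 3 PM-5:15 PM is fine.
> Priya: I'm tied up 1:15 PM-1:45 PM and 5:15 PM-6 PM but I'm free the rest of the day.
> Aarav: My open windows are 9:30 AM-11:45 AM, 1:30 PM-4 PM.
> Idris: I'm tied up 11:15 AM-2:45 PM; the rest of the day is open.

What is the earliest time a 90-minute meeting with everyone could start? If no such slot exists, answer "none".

none

Wiremu free: 09:00-11:30, 15:00-16:00 (invert busy blocks within the working day).
Sam free: 09:45-10:45, 14:30-18:00 (invert busy blocks within the working day).
Teo free: 09:00-12:00, 14:00-16:30 (invert busy blocks within the working day).
Tara free: 09:30-11:30, 11:45-12:30, 15:00-17:15.
Priya free: 09:00-13:15, 13:45-17:15 (invert busy blocks within the working day).
Aarav free: 09:30-11:45, 13:30-16:00.
Idris free: 09:00-11:15, 14:45-18:00 (invert busy blocks within the working day).
Wiremu ∩ Sam: 09:45-10:45, 15:00-16:00.
Wiremu ∩ Sam ∩ Teo: 09:45-10:45, 15:00-16:00.
Wiremu ∩ Sam ∩ Teo ∩ Tara: 09:45-10:45, 15:00-16:00.
Wiremu ∩ Sam ∩ Teo ∩ Tara ∩ Priya: 09:45-10:45, 15:00-16:00.
Wiremu ∩ Sam ∩ Teo ∩ Tara ∩ Priya ∩ Aarav: 09:45-10:45, 15:00-16:00.
Wiremu ∩ Sam ∩ Teo ∩ Tara ∩ Priya ∩ Aarav ∩ Idris: 09:45-10:45, 15:00-16:00.
No common window is at least 90 minutes long.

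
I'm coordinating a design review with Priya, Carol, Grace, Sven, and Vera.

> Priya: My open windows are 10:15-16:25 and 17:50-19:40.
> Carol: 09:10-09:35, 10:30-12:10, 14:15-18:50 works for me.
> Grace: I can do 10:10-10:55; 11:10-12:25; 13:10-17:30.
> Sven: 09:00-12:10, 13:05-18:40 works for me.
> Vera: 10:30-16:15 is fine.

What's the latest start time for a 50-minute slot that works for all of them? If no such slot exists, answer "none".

15:25

Priya ∩ Carol: 10:30-12:10, 14:15-16:25, 17:50-18:50.
Priya ∩ Carol ∩ Grace: 10:30-10:55, 11:10-12:10, 14:15-16:25.
Priya ∩ Carol ∩ Grace ∩ Sven: 10:30-10:55, 11:10-12:10, 14:15-16:25.
Priya ∩ Carol ∩ Grace ∩ Sven ∩ Vera: 10:30-10:55, 11:10-12:10, 14:15-16:15.
Those are the intersection windows.
The last common window of at least 50 minutes is 14:15-16:15; a 50-minute meeting can start as late as 15:25 and still end by 16:15.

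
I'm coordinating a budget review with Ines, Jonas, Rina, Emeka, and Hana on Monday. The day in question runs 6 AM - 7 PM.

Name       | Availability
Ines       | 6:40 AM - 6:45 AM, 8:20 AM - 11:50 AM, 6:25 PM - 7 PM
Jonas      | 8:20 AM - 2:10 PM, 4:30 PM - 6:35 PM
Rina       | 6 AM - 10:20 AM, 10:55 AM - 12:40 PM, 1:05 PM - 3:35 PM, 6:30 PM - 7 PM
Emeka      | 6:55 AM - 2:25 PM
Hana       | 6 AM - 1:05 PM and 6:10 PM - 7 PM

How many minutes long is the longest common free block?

Ines ∩ Jonas: 08:20-11:50, 18:25-18:35.
Ines ∩ Jonas ∩ Rina: 08:20-10:20, 10:55-11:50, 18:30-18:35.
Ines ∩ Jonas ∩ Rina ∩ Emeka: 08:20-10:20, 10:55-11:50.
Ines ∩ Jonas ∩ Rina ∩ Emeka ∩ Hana: 08:20-10:20, 10:55-11:50.
The longest is 08:20-10:20 at 120 minutes.

120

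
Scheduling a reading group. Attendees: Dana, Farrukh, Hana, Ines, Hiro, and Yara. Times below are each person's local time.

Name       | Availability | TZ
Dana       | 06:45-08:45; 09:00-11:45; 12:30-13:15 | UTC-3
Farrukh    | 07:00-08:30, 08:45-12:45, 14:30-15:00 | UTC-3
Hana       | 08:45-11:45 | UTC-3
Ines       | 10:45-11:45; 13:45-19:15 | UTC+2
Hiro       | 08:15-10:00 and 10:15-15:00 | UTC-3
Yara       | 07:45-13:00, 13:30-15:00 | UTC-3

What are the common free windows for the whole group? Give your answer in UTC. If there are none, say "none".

Dana in UTC: 09:45-11:45, 12:00-14:45, 15:30-16:15 (add 3h to convert from UTC-3).
Farrukh in UTC: 10:00-11:30, 11:45-15:45, 17:30-18:00 (add 3h to convert from UTC-3).
Hana in UTC: 11:45-14:45 (add 3h to convert from UTC-3).
Ines in UTC: 08:45-09:45, 11:45-17:15 (subtract 2h to convert from UTC+2).
Hiro in UTC: 11:15-13:00, 13:15-18:00 (add 3h to convert from UTC-3).
Yara in UTC: 10:45-16:00, 16:30-18:00 (add 3h to convert from UTC-3).
Dana ∩ Farrukh: 10:00-11:30, 12:00-14:45, 15:30-15:45.
Dana ∩ Farrukh ∩ Hana: 12:00-14:45.
Dana ∩ Farrukh ∩ Hana ∩ Ines: 12:00-14:45.
Dana ∩ Farrukh ∩ Hana ∩ Ines ∩ Hiro: 12:00-13:00, 13:15-14:45.
Dana ∩ Farrukh ∩ Hana ∩ Ines ∩ Hiro ∩ Yara: 12:00-13:00, 13:15-14:45.

12:00-13:00, 13:15-14:45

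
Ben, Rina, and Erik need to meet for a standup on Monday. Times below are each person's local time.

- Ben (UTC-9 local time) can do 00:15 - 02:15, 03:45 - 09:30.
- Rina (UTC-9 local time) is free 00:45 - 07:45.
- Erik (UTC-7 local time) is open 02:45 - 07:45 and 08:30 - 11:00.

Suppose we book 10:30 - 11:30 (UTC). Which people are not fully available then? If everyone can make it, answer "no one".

Ben

Ben in UTC: 09:15-11:15, 12:45-18:30 (add 9h to convert from UTC-9).
Rina in UTC: 09:45-16:45 (add 9h to convert from UTC-9).
Erik in UTC: 09:45-14:45, 15:30-18:00 (add 7h to convert from UTC-7).
Ben: not fully free for 10:30-11:30. Rina: free for 10:30-11:30. Erik: free for 10:30-11:30.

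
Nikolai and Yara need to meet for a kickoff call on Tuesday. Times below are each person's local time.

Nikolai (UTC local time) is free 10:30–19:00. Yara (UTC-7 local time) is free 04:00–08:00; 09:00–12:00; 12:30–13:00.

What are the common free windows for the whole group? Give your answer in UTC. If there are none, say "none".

11:00-15:00, 16:00-19:00

Nikolai in UTC: 10:30-19:00.
Yara in UTC: 11:00-15:00, 16:00-19:00, 19:30-20:00 (add 7h to convert from UTC-7).
Nikolai ∩ Yara: 11:00-15:00, 16:00-19:00.
So the common availability across everyone is 11:00-15:00, 16:00-19:00.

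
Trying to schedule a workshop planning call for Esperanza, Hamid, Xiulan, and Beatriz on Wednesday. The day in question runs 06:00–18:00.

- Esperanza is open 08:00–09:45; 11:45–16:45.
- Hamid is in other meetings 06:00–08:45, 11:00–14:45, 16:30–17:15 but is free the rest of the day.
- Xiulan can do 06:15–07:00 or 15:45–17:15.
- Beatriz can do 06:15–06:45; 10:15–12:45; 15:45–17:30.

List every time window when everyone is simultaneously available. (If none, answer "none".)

Esperanza free: 08:00-09:45, 11:45-16:45.
Hamid free: 08:45-11:00, 14:45-16:30, 17:15-18:00 (invert busy blocks within the working day).
Xiulan free: 06:15-07:00, 15:45-17:15.
Beatriz free: 06:15-06:45, 10:15-12:45, 15:45-17:30.
Esperanza ∩ Hamid: 08:45-09:45, 14:45-16:30.
Esperanza ∩ Hamid ∩ Xiulan: 15:45-16:30.
Esperanza ∩ Hamid ∩ Xiulan ∩ Beatriz: 15:45-16:30.

15:45-16:30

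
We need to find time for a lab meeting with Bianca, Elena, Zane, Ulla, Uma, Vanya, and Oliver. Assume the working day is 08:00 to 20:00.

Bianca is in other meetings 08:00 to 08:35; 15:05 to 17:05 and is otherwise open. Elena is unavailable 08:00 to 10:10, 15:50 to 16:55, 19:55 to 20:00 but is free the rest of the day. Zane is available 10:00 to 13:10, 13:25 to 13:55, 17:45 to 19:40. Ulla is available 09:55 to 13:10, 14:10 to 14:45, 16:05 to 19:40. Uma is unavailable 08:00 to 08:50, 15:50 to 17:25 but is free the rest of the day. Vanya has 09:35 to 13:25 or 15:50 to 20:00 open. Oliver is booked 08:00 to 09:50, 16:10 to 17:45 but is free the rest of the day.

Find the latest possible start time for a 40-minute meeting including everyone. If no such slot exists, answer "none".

19:00

Bianca free: 08:35-15:05, 17:05-20:00 (invert busy blocks within the working day).
Elena free: 10:10-15:50, 16:55-19:55 (invert busy blocks within the working day).
Zane free: 10:00-13:10, 13:25-13:55, 17:45-19:40.
Ulla free: 09:55-13:10, 14:10-14:45, 16:05-19:40.
Uma free: 08:50-15:50, 17:25-20:00 (invert busy blocks within the working day).
Vanya free: 09:35-13:25, 15:50-20:00.
Oliver free: 09:50-16:10, 17:45-20:00 (invert busy blocks within the working day).
Bianca ∩ Elena: 10:10-15:05, 17:05-19:55.
Bianca ∩ Elena ∩ Zane: 10:10-13:10, 13:25-13:55, 17:45-19:40.
Bianca ∩ Elena ∩ Zane ∩ Ulla: 10:10-13:10, 17:45-19:40.
Bianca ∩ Elena ∩ Zane ∩ Ulla ∩ Uma: 10:10-13:10, 17:45-19:40.
Bianca ∩ Elena ∩ Zane ∩ Ulla ∩ Uma ∩ Vanya: 10:10-13:10, 17:45-19:40.
Bianca ∩ Elena ∩ Zane ∩ Ulla ∩ Uma ∩ Vanya ∩ Oliver: 10:10-13:10, 17:45-19:40.
Those are the intersection windows.
The last common window of at least 40 minutes is 17:45-19:40; a 40-minute meeting can start as late as 19:00 and still end by 19:40.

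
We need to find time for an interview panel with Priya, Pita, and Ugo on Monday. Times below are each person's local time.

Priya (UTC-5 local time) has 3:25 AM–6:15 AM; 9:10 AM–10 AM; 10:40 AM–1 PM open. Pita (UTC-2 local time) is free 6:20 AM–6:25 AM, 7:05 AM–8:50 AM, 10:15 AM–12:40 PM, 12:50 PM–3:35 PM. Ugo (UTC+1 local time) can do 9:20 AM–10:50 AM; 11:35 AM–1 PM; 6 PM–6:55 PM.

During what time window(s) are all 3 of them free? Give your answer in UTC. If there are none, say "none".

09:05-09:50, 10:35-10:50, 17:00-17:35

Priya in UTC: 08:25-11:15, 14:10-15:00, 15:40-18:00 (add 5h to convert from UTC-5).
Pita in UTC: 08:20-08:25, 09:05-10:50, 12:15-14:40, 14:50-17:35 (add 2h to convert from UTC-2).
Ugo in UTC: 08:20-09:50, 10:35-12:00, 17:00-17:55 (subtract 1h to convert from UTC+1).
Priya ∩ Pita: 09:05-10:50, 14:10-14:40, 14:50-15:00, 15:40-17:35.
Priya ∩ Pita ∩ Ugo: 09:05-09:50, 10:35-10:50, 17:00-17:35.
Those are the intersection windows.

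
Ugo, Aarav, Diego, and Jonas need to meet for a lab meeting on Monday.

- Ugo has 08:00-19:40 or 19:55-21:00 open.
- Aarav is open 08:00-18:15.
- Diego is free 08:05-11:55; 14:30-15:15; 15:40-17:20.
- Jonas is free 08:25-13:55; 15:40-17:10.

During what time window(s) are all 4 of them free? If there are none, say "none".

Ugo ∩ Aarav: 08:00-18:15.
Ugo ∩ Aarav ∩ Diego: 08:05-11:55, 14:30-15:15, 15:40-17:20.
Ugo ∩ Aarav ∩ Diego ∩ Jonas: 08:25-11:55, 15:40-17:10.
So the common availability across everyone is 08:25-11:55, 15:40-17:10.

08:25-11:55, 15:40-17:10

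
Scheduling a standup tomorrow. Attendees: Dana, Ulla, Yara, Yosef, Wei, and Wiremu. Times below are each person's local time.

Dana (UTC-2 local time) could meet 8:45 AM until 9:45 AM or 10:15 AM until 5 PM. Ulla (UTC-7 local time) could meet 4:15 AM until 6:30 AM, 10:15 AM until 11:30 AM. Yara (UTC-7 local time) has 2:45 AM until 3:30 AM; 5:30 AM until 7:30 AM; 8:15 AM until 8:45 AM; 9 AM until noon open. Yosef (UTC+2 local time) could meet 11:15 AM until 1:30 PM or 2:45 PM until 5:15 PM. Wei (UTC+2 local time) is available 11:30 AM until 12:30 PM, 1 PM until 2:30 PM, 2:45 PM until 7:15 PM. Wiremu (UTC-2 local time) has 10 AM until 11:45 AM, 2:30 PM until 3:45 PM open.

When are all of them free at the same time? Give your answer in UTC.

12:45-13:30

Dana in UTC: 10:45-11:45, 12:15-19:00 (add 2h to convert from UTC-2).
Ulla in UTC: 11:15-13:30, 17:15-18:30 (add 7h to convert from UTC-7).
Yara in UTC: 09:45-10:30, 12:30-14:30, 15:15-15:45, 16:00-19:00 (add 7h to convert from UTC-7).
Yosef in UTC: 09:15-11:30, 12:45-15:15 (subtract 2h to convert from UTC+2).
Wei in UTC: 09:30-10:30, 11:00-12:30, 12:45-17:15 (subtract 2h to convert from UTC+2).
Wiremu in UTC: 12:00-13:45, 16:30-17:45 (add 2h to convert from UTC-2).
Dana ∩ Ulla: 11:15-11:45, 12:15-13:30, 17:15-18:30.
Dana ∩ Ulla ∩ Yara: 12:30-13:30, 17:15-18:30.
Dana ∩ Ulla ∩ Yara ∩ Yosef: 12:45-13:30.
Dana ∩ Ulla ∩ Yara ∩ Yosef ∩ Wei: 12:45-13:30.
Dana ∩ Ulla ∩ Yara ∩ Yosef ∩ Wei ∩ Wiremu: 12:45-13:30.
Those are the intersection windows.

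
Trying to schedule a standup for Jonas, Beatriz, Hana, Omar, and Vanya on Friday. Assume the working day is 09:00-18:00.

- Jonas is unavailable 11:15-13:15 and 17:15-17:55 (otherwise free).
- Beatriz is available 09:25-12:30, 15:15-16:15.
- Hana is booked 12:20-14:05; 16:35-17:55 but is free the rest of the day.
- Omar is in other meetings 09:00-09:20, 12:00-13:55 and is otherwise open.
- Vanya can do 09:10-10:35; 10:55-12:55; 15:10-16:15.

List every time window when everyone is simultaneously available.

09:25-10:35, 10:55-11:15, 15:15-16:15

Jonas free: 09:00-11:15, 13:15-17:15, 17:55-18:00 (invert busy blocks within the working day).
Beatriz free: 09:25-12:30, 15:15-16:15.
Hana free: 09:00-12:20, 14:05-16:35, 17:55-18:00 (invert busy blocks within the working day).
Omar free: 09:20-12:00, 13:55-18:00 (invert busy blocks within the working day).
Vanya free: 09:10-10:35, 10:55-12:55, 15:10-16:15.
Jonas ∩ Beatriz: 09:25-11:15, 15:15-16:15.
Jonas ∩ Beatriz ∩ Hana: 09:25-11:15, 15:15-16:15.
Jonas ∩ Beatriz ∩ Hana ∩ Omar: 09:25-11:15, 15:15-16:15.
Jonas ∩ Beatriz ∩ Hana ∩ Omar ∩ Vanya: 09:25-10:35, 10:55-11:15, 15:15-16:15.
So the common availability across everyone is 09:25-10:35, 10:55-11:15, 15:15-16:15.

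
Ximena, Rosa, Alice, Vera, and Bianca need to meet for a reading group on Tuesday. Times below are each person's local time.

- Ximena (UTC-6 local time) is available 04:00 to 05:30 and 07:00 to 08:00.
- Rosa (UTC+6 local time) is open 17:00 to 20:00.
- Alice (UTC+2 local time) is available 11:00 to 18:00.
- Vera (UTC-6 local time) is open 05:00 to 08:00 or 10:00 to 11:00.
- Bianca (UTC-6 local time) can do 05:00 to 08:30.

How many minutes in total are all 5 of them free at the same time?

90

Ximena in UTC: 10:00-11:30, 13:00-14:00 (add 6h to convert from UTC-6).
Rosa in UTC: 11:00-14:00 (subtract 6h to convert from UTC+6).
Alice in UTC: 09:00-16:00 (subtract 2h to convert from UTC+2).
Vera in UTC: 11:00-14:00, 16:00-17:00 (add 6h to convert from UTC-6).
Bianca in UTC: 11:00-14:30 (add 6h to convert from UTC-6).
Ximena ∩ Rosa: 11:00-11:30, 13:00-14:00.
Ximena ∩ Rosa ∩ Alice: 11:00-11:30, 13:00-14:00.
Ximena ∩ Rosa ∩ Alice ∩ Vera: 11:00-11:30, 13:00-14:00.
Ximena ∩ Rosa ∩ Alice ∩ Vera ∩ Bianca: 11:00-11:30, 13:00-14:00.
Summing the common windows: 30 + 60 = 90 minutes.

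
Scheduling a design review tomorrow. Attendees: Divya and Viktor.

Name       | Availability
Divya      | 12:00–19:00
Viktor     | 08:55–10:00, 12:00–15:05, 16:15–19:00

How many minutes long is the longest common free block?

185

Divya ∩ Viktor: 12:00-15:05, 16:15-19:00.
Those are the intersection windows.
The longest is 12:00-15:05 at 185 minutes.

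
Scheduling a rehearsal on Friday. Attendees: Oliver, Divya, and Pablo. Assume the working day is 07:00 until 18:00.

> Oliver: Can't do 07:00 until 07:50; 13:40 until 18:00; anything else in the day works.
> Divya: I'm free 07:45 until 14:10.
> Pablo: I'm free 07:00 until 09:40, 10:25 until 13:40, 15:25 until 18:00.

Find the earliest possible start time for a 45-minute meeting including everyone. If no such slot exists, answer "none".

07:50

Oliver free: 07:50-13:40 (invert busy blocks within the working day).
Divya free: 07:45-14:10.
Pablo free: 07:00-09:40, 10:25-13:40, 15:25-18:00.
Oliver ∩ Divya: 07:50-13:40.
Oliver ∩ Divya ∩ Pablo: 07:50-09:40, 10:25-13:40.
The first common window of at least 45 minutes is 07:50-09:40, so the earliest start is 07:50.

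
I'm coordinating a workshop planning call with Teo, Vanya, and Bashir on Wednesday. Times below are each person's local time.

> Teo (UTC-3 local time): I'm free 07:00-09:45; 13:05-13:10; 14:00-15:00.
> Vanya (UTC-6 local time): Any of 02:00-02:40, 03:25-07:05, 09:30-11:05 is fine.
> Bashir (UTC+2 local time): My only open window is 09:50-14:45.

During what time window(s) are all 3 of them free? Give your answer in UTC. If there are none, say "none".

Teo in UTC: 10:00-12:45, 16:05-16:10, 17:00-18:00 (add 3h to convert from UTC-3).
Vanya in UTC: 08:00-08:40, 09:25-13:05, 15:30-17:05 (add 6h to convert from UTC-6).
Bashir in UTC: 07:50-12:45 (subtract 2h to convert from UTC+2).
Teo ∩ Vanya: 10:00-12:45, 16:05-16:10, 17:00-17:05.
Teo ∩ Vanya ∩ Bashir: 10:00-12:45.

10:00-12:45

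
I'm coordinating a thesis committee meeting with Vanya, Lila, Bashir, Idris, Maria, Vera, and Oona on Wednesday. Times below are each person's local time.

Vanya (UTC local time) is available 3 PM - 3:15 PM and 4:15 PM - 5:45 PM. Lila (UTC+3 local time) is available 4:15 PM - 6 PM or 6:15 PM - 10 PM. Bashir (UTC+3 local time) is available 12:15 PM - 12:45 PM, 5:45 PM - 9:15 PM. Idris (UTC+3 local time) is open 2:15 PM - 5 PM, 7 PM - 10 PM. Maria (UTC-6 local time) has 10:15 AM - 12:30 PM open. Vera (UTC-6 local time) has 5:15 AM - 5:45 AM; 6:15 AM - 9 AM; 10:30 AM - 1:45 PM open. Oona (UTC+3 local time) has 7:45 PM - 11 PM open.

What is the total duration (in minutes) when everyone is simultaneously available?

60

Vanya in UTC: 15:00-15:15, 16:15-17:45.
Lila in UTC: 13:15-15:00, 15:15-19:00 (subtract 3h to convert from UTC+3).
Bashir in UTC: 09:15-09:45, 14:45-18:15 (subtract 3h to convert from UTC+3).
Idris in UTC: 11:15-14:00, 16:00-19:00 (subtract 3h to convert from UTC+3).
Maria in UTC: 16:15-18:30 (add 6h to convert from UTC-6).
Vera in UTC: 11:15-11:45, 12:15-15:00, 16:30-19:45 (add 6h to convert from UTC-6).
Oona in UTC: 16:45-20:00 (subtract 3h to convert from UTC+3).
Vanya ∩ Lila: 16:15-17:45.
Vanya ∩ Lila ∩ Bashir: 16:15-17:45.
Vanya ∩ Lila ∩ Bashir ∩ Idris: 16:15-17:45.
Vanya ∩ Lila ∩ Bashir ∩ Idris ∩ Maria: 16:15-17:45.
Vanya ∩ Lila ∩ Bashir ∩ Idris ∩ Maria ∩ Vera: 16:30-17:45.
Vanya ∩ Lila ∩ Bashir ∩ Idris ∩ Maria ∩ Vera ∩ Oona: 16:45-17:45.
Those are the intersection windows.
That's a single block of 60 minutes.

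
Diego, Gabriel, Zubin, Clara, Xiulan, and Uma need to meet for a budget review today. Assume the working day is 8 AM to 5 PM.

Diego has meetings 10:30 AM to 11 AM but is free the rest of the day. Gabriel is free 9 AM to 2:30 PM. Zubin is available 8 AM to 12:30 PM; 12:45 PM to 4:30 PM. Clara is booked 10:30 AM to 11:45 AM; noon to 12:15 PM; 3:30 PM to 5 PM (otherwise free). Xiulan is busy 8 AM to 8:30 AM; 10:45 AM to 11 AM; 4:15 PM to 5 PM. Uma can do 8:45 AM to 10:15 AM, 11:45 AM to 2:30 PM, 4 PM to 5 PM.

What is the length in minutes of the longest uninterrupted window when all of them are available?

105

Diego free: 08:00-10:30, 11:00-17:00 (invert busy blocks within the working day).
Gabriel free: 09:00-14:30.
Zubin free: 08:00-12:30, 12:45-16:30.
Clara free: 08:00-10:30, 11:45-12:00, 12:15-15:30 (invert busy blocks within the working day).
Xiulan free: 08:30-10:45, 11:00-16:15 (invert busy blocks within the working day).
Uma free: 08:45-10:15, 11:45-14:30, 16:00-17:00.
Diego ∩ Gabriel: 09:00-10:30, 11:00-14:30.
Diego ∩ Gabriel ∩ Zubin: 09:00-10:30, 11:00-12:30, 12:45-14:30.
Diego ∩ Gabriel ∩ Zubin ∩ Clara: 09:00-10:30, 11:45-12:00, 12:15-12:30, 12:45-14:30.
Diego ∩ Gabriel ∩ Zubin ∩ Clara ∩ Xiulan: 09:00-10:30, 11:45-12:00, 12:15-12:30, 12:45-14:30.
Diego ∩ Gabriel ∩ Zubin ∩ Clara ∩ Xiulan ∩ Uma: 09:00-10:15, 11:45-12:00, 12:15-12:30, 12:45-14:30.
Those are the intersection windows.
The longest is 12:45-14:30 at 105 minutes.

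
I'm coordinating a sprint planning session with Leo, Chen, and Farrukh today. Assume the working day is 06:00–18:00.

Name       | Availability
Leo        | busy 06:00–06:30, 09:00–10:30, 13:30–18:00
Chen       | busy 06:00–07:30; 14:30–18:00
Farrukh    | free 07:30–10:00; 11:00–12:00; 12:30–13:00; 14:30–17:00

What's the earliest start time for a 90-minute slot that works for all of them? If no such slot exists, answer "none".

07:30

Leo free: 06:30-09:00, 10:30-13:30 (invert busy blocks within the working day).
Chen free: 07:30-14:30 (invert busy blocks within the working day).
Farrukh free: 07:30-10:00, 11:00-12:00, 12:30-13:00, 14:30-17:00.
Leo ∩ Chen: 07:30-09:00, 10:30-13:30.
Leo ∩ Chen ∩ Farrukh: 07:30-09:00, 11:00-12:00, 12:30-13:00.
The first common window of at least 90 minutes is 07:30-09:00, so the earliest start is 07:30.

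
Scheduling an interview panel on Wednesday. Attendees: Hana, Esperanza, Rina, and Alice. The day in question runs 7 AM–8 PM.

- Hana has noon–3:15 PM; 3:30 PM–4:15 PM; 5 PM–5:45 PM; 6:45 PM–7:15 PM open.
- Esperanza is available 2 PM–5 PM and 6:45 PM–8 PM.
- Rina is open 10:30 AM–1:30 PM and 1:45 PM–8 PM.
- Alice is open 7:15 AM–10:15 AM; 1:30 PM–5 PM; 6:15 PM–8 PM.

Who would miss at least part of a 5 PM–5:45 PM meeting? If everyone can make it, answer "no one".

Hana: free for 17:00-17:45. Esperanza: not fully free for 17:00-17:45. Rina: free for 17:00-17:45. Alice: not fully free for 17:00-17:45.

Alice, Esperanza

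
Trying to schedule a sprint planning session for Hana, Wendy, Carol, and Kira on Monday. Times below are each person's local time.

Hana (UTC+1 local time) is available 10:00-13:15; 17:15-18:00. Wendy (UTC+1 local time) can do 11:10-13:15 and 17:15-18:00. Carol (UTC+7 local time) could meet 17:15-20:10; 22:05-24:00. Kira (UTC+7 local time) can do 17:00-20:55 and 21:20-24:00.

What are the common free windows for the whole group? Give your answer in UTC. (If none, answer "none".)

Hana in UTC: 09:00-12:15, 16:15-17:00 (subtract 1h to convert from UTC+1).
Wendy in UTC: 10:10-12:15, 16:15-17:00 (subtract 1h to convert from UTC+1).
Carol in UTC: 10:15-13:10, 15:05-17:00 (subtract 7h to convert from UTC+7).
Kira in UTC: 10:00-13:55, 14:20-17:00 (subtract 7h to convert from UTC+7).
Hana ∩ Wendy: 10:10-12:15, 16:15-17:00.
Hana ∩ Wendy ∩ Carol: 10:15-12:15, 16:15-17:00.
Hana ∩ Wendy ∩ Carol ∩ Kira: 10:15-12:15, 16:15-17:00.
Those are the intersection windows.

10:15-12:15, 16:15-17:00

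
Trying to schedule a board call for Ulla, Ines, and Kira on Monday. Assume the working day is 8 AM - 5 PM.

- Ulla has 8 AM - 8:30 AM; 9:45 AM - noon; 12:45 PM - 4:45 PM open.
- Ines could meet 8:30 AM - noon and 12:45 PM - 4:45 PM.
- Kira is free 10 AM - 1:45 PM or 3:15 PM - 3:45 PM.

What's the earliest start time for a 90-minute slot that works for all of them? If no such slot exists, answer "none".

Ulla ∩ Ines: 09:45-12:00, 12:45-16:45.
Ulla ∩ Ines ∩ Kira: 10:00-12:00, 12:45-13:45, 15:15-15:45.
Those are the intersection windows.
The first common window of at least 90 minutes is 10:00-12:00, so the earliest start is 10:00.

10:00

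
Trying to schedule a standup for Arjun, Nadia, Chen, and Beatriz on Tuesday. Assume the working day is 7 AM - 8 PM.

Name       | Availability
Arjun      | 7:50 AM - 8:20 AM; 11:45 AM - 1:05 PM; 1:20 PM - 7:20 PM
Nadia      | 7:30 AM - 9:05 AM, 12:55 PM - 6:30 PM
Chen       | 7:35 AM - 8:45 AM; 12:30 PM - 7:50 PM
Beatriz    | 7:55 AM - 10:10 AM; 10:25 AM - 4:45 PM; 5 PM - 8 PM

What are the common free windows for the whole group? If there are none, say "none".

07:55-08:20, 12:55-13:05, 13:20-16:45, 17:00-18:30

Arjun ∩ Nadia: 07:50-08:20, 12:55-13:05, 13:20-18:30.
Arjun ∩ Nadia ∩ Chen: 07:50-08:20, 12:55-13:05, 13:20-18:30.
Arjun ∩ Nadia ∩ Chen ∩ Beatriz: 07:55-08:20, 12:55-13:05, 13:20-16:45, 17:00-18:30.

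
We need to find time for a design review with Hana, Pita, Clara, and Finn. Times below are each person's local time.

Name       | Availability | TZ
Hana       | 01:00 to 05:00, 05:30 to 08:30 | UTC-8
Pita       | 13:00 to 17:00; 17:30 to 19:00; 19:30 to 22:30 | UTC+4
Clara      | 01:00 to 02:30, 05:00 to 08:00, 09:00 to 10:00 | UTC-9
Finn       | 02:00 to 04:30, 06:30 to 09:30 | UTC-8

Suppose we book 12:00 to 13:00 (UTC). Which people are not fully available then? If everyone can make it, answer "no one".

Hana in UTC: 09:00-13:00, 13:30-16:30 (add 8h to convert from UTC-8).
Pita in UTC: 09:00-13:00, 13:30-15:00, 15:30-18:30 (subtract 4h to convert from UTC+4).
Clara in UTC: 10:00-11:30, 14:00-17:00, 18:00-19:00 (add 9h to convert from UTC-9).
Finn in UTC: 10:00-12:30, 14:30-17:30 (add 8h to convert from UTC-8).
Hana: free for 12:00-13:00. Pita: free for 12:00-13:00. Clara: not fully free for 12:00-13:00. Finn: not fully free for 12:00-13:00.

Clara, Finn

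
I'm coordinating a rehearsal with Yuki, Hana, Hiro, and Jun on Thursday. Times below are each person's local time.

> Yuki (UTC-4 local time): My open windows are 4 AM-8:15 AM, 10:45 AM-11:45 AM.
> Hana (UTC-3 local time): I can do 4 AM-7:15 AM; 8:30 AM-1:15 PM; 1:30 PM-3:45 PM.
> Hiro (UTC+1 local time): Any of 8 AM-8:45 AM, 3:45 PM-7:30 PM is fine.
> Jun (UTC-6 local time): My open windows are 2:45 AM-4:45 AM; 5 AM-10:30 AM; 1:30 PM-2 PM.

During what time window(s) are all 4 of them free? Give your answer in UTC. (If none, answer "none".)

Yuki in UTC: 08:00-12:15, 14:45-15:45 (add 4h to convert from UTC-4).
Hana in UTC: 07:00-10:15, 11:30-16:15, 16:30-18:45 (add 3h to convert from UTC-3).
Hiro in UTC: 07:00-07:45, 14:45-18:30 (subtract 1h to convert from UTC+1).
Jun in UTC: 08:45-10:45, 11:00-16:30, 19:30-20:00 (add 6h to convert from UTC-6).
Yuki ∩ Hana: 08:00-10:15, 11:30-12:15, 14:45-15:45.
Yuki ∩ Hana ∩ Hiro: 14:45-15:45.
Yuki ∩ Hana ∩ Hiro ∩ Jun: 14:45-15:45.

14:45-15:45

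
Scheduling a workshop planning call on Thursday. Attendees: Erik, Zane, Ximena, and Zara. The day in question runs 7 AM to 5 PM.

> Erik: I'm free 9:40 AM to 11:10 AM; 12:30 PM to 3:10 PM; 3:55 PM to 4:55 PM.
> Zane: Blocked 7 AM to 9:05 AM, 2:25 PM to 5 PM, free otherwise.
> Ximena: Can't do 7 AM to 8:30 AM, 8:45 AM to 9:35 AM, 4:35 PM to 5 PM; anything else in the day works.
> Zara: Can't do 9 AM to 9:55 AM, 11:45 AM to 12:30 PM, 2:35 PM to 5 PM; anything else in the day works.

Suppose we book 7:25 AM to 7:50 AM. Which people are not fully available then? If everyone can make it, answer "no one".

Erik free: 09:40-11:10, 12:30-15:10, 15:55-16:55.
Zane free: 09:05-14:25 (invert busy blocks within the working day).
Ximena free: 08:30-08:45, 09:35-16:35 (invert busy blocks within the working day).
Zara free: 07:00-09:00, 09:55-11:45, 12:30-14:35 (invert busy blocks within the working day).
Erik: not fully free for 07:25-07:50. Zane: not fully free for 07:25-07:50. Ximena: not fully free for 07:25-07:50. Zara: free for 07:25-07:50.

Erik, Ximena, Zane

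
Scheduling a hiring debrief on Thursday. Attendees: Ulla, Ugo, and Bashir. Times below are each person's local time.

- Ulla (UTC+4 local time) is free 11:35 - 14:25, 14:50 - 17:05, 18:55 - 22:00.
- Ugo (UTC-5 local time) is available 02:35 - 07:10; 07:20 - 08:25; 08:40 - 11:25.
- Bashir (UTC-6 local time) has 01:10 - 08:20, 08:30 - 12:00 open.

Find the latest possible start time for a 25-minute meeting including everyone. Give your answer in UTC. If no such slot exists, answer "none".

16:00

Ulla in UTC: 07:35-10:25, 10:50-13:05, 14:55-18:00 (subtract 4h to convert from UTC+4).
Ugo in UTC: 07:35-12:10, 12:20-13:25, 13:40-16:25 (add 5h to convert from UTC-5).
Bashir in UTC: 07:10-14:20, 14:30-18:00 (add 6h to convert from UTC-6).
Ulla ∩ Ugo: 07:35-10:25, 10:50-12:10, 12:20-13:05, 14:55-16:25.
Ulla ∩ Ugo ∩ Bashir: 07:35-10:25, 10:50-12:10, 12:20-13:05, 14:55-16:25.
The last common window of at least 25 minutes is 14:55-16:25; a 25-minute meeting can start as late as 16:00 and still end by 16:25.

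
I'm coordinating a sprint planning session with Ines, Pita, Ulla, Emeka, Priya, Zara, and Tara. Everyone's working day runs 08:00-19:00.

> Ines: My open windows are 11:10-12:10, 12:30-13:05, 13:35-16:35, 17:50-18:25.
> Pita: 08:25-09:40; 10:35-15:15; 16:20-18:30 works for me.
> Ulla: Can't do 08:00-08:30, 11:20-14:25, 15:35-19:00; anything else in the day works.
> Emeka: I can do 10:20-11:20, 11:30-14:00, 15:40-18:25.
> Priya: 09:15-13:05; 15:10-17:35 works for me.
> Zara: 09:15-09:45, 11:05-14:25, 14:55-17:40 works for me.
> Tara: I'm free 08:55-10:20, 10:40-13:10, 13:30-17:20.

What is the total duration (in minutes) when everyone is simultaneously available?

10

Ines free: 11:10-12:10, 12:30-13:05, 13:35-16:35, 17:50-18:25.
Pita free: 08:25-09:40, 10:35-15:15, 16:20-18:30.
Ulla free: 08:30-11:20, 14:25-15:35 (invert busy blocks within the working day).
Emeka free: 10:20-11:20, 11:30-14:00, 15:40-18:25.
Priya free: 09:15-13:05, 15:10-17:35.
Zara free: 09:15-09:45, 11:05-14:25, 14:55-17:40.
Tara free: 08:55-10:20, 10:40-13:10, 13:30-17:20.
Ines ∩ Pita: 11:10-12:10, 12:30-13:05, 13:35-15:15, 16:20-16:35, 17:50-18:25.
Ines ∩ Pita ∩ Ulla: 11:10-11:20, 14:25-15:15.
Ines ∩ Pita ∩ Ulla ∩ Emeka: 11:10-11:20.
Ines ∩ Pita ∩ Ulla ∩ Emeka ∩ Priya: 11:10-11:20.
Ines ∩ Pita ∩ Ulla ∩ Emeka ∩ Priya ∩ Zara: 11:10-11:20.
Ines ∩ Pita ∩ Ulla ∩ Emeka ∩ Priya ∩ Zara ∩ Tara: 11:10-11:20.
Those are the intersection windows.
That's a single block of 10 minutes.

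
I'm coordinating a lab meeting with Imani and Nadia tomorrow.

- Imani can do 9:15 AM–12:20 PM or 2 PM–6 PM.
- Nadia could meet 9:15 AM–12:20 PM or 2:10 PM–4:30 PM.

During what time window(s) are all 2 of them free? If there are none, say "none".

Imani ∩ Nadia: 09:15-12:20, 14:10-16:30.
So the common availability across everyone is 09:15-12:20, 14:10-16:30.

09:15-12:20, 14:10-16:30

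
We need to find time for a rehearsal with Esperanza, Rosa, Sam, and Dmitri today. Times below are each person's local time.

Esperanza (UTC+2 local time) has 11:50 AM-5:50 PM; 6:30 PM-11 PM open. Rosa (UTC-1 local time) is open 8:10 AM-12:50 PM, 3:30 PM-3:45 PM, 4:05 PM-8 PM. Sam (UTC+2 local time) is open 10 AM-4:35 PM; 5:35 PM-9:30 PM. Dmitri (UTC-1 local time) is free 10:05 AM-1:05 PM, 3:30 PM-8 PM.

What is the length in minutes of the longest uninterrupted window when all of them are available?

165

Esperanza in UTC: 09:50-15:50, 16:30-21:00 (subtract 2h to convert from UTC+2).
Rosa in UTC: 09:10-13:50, 16:30-16:45, 17:05-21:00 (add 1h to convert from UTC-1).
Sam in UTC: 08:00-14:35, 15:35-19:30 (subtract 2h to convert from UTC+2).
Dmitri in UTC: 11:05-14:05, 16:30-21:00 (add 1h to convert from UTC-1).
Esperanza ∩ Rosa: 09:50-13:50, 16:30-16:45, 17:05-21:00.
Esperanza ∩ Rosa ∩ Sam: 09:50-13:50, 16:30-16:45, 17:05-19:30.
Esperanza ∩ Rosa ∩ Sam ∩ Dmitri: 11:05-13:50, 16:30-16:45, 17:05-19:30.
Those are the intersection windows.
The longest is 11:05-13:50 at 165 minutes.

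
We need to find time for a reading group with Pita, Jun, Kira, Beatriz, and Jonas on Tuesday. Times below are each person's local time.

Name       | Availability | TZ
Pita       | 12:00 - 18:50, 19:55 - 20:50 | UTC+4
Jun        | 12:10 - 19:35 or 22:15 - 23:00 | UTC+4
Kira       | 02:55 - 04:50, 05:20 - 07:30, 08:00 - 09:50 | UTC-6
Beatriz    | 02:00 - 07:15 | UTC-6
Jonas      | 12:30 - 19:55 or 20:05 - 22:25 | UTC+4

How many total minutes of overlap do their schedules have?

Pita in UTC: 08:00-14:50, 15:55-16:50 (subtract 4h to convert from UTC+4).
Jun in UTC: 08:10-15:35, 18:15-19:00 (subtract 4h to convert from UTC+4).
Kira in UTC: 08:55-10:50, 11:20-13:30, 14:00-15:50 (add 6h to convert from UTC-6).
Beatriz in UTC: 08:00-13:15 (add 6h to convert from UTC-6).
Jonas in UTC: 08:30-15:55, 16:05-18:25 (subtract 4h to convert from UTC+4).
Pita ∩ Jun: 08:10-14:50.
Pita ∩ Jun ∩ Kira: 08:55-10:50, 11:20-13:30, 14:00-14:50.
Pita ∩ Jun ∩ Kira ∩ Beatriz: 08:55-10:50, 11:20-13:15.
Pita ∩ Jun ∩ Kira ∩ Beatriz ∩ Jonas: 08:55-10:50, 11:20-13:15.
Those are the intersection windows.
Summing the common windows: 115 + 115 = 230 minutes.

230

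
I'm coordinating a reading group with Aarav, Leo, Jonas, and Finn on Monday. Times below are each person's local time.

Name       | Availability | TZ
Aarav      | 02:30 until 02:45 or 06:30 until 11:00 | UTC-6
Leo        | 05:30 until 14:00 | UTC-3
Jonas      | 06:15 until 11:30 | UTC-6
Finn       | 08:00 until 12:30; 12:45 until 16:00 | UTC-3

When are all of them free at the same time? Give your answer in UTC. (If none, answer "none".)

Aarav in UTC: 08:30-08:45, 12:30-17:00 (add 6h to convert from UTC-6).
Leo in UTC: 08:30-17:00 (add 3h to convert from UTC-3).
Jonas in UTC: 12:15-17:30 (add 6h to convert from UTC-6).
Finn in UTC: 11:00-15:30, 15:45-19:00 (add 3h to convert from UTC-3).
Aarav ∩ Leo: 08:30-08:45, 12:30-17:00.
Aarav ∩ Leo ∩ Jonas: 12:30-17:00.
Aarav ∩ Leo ∩ Jonas ∩ Finn: 12:30-15:30, 15:45-17:00.
Those are the intersection windows.

12:30-15:30, 15:45-17:00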